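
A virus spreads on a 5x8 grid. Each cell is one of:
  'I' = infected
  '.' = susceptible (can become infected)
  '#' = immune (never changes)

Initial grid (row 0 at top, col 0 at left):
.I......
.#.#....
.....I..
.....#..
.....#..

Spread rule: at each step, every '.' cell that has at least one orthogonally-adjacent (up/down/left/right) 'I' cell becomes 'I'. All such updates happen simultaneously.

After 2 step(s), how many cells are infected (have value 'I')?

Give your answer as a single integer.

Answer: 17

Derivation:
Step 0 (initial): 2 infected
Step 1: +5 new -> 7 infected
Step 2: +10 new -> 17 infected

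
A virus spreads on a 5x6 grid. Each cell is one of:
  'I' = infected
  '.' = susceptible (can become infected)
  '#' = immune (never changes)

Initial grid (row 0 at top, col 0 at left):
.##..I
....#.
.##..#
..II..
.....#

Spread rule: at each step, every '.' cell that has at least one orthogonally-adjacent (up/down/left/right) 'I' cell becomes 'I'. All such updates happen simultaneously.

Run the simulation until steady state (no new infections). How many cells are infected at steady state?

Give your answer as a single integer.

Step 0 (initial): 3 infected
Step 1: +7 new -> 10 infected
Step 2: +7 new -> 17 infected
Step 3: +3 new -> 20 infected
Step 4: +2 new -> 22 infected
Step 5: +1 new -> 23 infected
Step 6: +0 new -> 23 infected

Answer: 23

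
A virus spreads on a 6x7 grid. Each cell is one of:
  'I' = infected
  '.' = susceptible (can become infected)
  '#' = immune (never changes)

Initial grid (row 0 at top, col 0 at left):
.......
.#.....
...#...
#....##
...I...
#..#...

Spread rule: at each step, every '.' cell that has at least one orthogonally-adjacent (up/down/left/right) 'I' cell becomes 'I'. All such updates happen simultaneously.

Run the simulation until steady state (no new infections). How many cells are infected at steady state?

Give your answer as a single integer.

Answer: 35

Derivation:
Step 0 (initial): 1 infected
Step 1: +3 new -> 4 infected
Step 2: +6 new -> 10 infected
Step 3: +7 new -> 17 infected
Step 4: +5 new -> 22 infected
Step 5: +6 new -> 28 infected
Step 6: +5 new -> 33 infected
Step 7: +2 new -> 35 infected
Step 8: +0 new -> 35 infected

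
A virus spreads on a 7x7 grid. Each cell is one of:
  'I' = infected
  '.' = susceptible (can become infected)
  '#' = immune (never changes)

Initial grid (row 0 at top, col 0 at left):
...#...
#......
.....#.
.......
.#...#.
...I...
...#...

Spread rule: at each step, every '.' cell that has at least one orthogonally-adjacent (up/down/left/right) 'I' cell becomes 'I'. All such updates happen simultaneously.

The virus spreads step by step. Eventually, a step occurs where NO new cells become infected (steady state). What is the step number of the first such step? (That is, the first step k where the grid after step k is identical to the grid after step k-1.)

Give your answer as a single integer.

Step 0 (initial): 1 infected
Step 1: +3 new -> 4 infected
Step 2: +7 new -> 11 infected
Step 3: +7 new -> 18 infected
Step 4: +9 new -> 27 infected
Step 5: +5 new -> 32 infected
Step 6: +6 new -> 38 infected
Step 7: +3 new -> 41 infected
Step 8: +2 new -> 43 infected
Step 9: +0 new -> 43 infected

Answer: 9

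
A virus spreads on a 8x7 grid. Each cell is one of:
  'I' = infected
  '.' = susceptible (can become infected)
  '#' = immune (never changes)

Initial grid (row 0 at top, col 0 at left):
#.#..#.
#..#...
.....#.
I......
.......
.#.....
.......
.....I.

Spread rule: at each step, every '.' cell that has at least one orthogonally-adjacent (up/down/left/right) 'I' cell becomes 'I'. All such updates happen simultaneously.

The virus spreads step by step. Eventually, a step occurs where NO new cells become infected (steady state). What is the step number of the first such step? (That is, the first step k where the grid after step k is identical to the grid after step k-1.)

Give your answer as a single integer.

Answer: 9

Derivation:
Step 0 (initial): 2 infected
Step 1: +6 new -> 8 infected
Step 2: +8 new -> 16 infected
Step 3: +10 new -> 26 infected
Step 4: +14 new -> 40 infected
Step 5: +2 new -> 42 infected
Step 6: +2 new -> 44 infected
Step 7: +3 new -> 47 infected
Step 8: +2 new -> 49 infected
Step 9: +0 new -> 49 infected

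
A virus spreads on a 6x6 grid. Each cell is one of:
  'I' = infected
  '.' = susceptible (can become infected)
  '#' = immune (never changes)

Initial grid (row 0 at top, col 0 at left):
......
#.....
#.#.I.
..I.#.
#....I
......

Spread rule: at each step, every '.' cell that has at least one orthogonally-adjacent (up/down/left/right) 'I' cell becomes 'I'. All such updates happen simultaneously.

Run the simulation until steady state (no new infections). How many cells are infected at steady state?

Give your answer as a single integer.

Answer: 31

Derivation:
Step 0 (initial): 3 infected
Step 1: +9 new -> 12 infected
Step 2: +9 new -> 21 infected
Step 3: +6 new -> 27 infected
Step 4: +3 new -> 30 infected
Step 5: +1 new -> 31 infected
Step 6: +0 new -> 31 infected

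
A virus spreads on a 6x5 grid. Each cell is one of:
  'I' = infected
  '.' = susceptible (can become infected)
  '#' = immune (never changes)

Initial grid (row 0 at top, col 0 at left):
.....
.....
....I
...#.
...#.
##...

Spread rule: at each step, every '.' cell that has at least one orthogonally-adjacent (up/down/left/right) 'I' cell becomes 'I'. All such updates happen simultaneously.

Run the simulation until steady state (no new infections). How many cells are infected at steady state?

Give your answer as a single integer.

Step 0 (initial): 1 infected
Step 1: +3 new -> 4 infected
Step 2: +4 new -> 8 infected
Step 3: +5 new -> 13 infected
Step 4: +6 new -> 19 infected
Step 5: +5 new -> 24 infected
Step 6: +2 new -> 26 infected
Step 7: +0 new -> 26 infected

Answer: 26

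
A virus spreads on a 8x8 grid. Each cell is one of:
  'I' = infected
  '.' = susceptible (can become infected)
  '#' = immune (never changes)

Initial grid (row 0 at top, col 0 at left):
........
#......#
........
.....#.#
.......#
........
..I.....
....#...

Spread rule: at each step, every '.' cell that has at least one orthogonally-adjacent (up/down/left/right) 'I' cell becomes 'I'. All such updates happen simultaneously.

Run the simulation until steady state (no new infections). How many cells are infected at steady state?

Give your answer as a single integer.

Step 0 (initial): 1 infected
Step 1: +4 new -> 5 infected
Step 2: +7 new -> 12 infected
Step 3: +7 new -> 19 infected
Step 4: +8 new -> 27 infected
Step 5: +9 new -> 36 infected
Step 6: +8 new -> 44 infected
Step 7: +5 new -> 49 infected
Step 8: +4 new -> 53 infected
Step 9: +3 new -> 56 infected
Step 10: +1 new -> 57 infected
Step 11: +1 new -> 58 infected
Step 12: +0 new -> 58 infected

Answer: 58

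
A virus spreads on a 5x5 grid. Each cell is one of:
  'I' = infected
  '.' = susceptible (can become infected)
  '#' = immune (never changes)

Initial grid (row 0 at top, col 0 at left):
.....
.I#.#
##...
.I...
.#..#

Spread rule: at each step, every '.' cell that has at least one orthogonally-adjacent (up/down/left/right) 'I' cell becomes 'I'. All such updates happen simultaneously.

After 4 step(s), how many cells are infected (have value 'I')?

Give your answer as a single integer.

Step 0 (initial): 2 infected
Step 1: +4 new -> 6 infected
Step 2: +6 new -> 12 infected
Step 3: +4 new -> 16 infected
Step 4: +3 new -> 19 infected

Answer: 19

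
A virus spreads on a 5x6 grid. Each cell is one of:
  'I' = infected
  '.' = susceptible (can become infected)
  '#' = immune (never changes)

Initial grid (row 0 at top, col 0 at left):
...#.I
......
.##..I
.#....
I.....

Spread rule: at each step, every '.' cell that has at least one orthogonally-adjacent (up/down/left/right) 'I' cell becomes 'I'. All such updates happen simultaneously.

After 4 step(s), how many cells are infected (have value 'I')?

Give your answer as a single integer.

Answer: 24

Derivation:
Step 0 (initial): 3 infected
Step 1: +6 new -> 9 infected
Step 2: +6 new -> 15 infected
Step 3: +6 new -> 21 infected
Step 4: +3 new -> 24 infected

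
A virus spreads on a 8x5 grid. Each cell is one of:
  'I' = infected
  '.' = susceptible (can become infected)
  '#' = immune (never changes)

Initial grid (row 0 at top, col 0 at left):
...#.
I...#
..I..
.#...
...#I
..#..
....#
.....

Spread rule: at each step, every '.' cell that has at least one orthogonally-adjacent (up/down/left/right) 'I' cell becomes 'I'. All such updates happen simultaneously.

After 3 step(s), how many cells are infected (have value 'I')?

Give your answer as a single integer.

Step 0 (initial): 3 infected
Step 1: +9 new -> 12 infected
Step 2: +8 new -> 20 infected
Step 3: +3 new -> 23 infected

Answer: 23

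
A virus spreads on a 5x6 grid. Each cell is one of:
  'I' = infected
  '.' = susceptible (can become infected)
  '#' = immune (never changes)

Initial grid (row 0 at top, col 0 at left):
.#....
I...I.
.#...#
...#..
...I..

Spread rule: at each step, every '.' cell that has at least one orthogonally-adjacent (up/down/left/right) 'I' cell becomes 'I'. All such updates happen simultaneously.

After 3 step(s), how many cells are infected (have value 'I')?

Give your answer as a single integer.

Step 0 (initial): 3 infected
Step 1: +9 new -> 12 infected
Step 2: +9 new -> 21 infected
Step 3: +5 new -> 26 infected

Answer: 26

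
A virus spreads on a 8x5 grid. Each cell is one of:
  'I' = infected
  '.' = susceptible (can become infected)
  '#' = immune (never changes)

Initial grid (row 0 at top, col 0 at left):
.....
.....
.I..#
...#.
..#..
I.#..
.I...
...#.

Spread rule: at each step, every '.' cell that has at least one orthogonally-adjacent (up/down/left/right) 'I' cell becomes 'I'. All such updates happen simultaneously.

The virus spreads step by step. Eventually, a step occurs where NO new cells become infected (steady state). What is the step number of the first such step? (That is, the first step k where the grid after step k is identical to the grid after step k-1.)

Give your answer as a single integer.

Step 0 (initial): 3 infected
Step 1: +9 new -> 12 infected
Step 2: +10 new -> 22 infected
Step 3: +5 new -> 27 infected
Step 4: +5 new -> 32 infected
Step 5: +2 new -> 34 infected
Step 6: +1 new -> 35 infected
Step 7: +0 new -> 35 infected

Answer: 7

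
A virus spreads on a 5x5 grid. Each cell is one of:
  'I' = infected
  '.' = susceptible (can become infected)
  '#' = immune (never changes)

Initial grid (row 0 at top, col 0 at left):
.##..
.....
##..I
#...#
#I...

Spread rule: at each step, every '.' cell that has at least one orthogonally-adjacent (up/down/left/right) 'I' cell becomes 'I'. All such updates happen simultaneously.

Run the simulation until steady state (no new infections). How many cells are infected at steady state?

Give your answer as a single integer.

Answer: 18

Derivation:
Step 0 (initial): 2 infected
Step 1: +4 new -> 6 infected
Step 2: +6 new -> 12 infected
Step 3: +3 new -> 15 infected
Step 4: +1 new -> 16 infected
Step 5: +1 new -> 17 infected
Step 6: +1 new -> 18 infected
Step 7: +0 new -> 18 infected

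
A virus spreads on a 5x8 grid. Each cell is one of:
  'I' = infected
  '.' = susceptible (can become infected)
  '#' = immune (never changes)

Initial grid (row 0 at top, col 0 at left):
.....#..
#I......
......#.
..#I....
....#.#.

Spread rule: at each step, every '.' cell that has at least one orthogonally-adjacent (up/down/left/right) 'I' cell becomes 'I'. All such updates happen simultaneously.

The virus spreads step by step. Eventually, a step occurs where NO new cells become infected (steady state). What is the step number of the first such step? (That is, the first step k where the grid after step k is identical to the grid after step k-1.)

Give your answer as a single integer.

Answer: 8

Derivation:
Step 0 (initial): 2 infected
Step 1: +6 new -> 8 infected
Step 2: +9 new -> 17 infected
Step 3: +7 new -> 24 infected
Step 4: +4 new -> 28 infected
Step 5: +3 new -> 31 infected
Step 6: +2 new -> 33 infected
Step 7: +1 new -> 34 infected
Step 8: +0 new -> 34 infected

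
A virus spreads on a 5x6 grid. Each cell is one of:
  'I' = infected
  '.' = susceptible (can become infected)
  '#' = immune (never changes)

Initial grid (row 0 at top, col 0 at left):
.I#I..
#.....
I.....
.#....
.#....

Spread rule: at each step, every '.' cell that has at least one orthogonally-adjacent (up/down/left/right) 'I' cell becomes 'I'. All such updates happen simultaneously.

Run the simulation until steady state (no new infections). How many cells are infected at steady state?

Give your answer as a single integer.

Answer: 26

Derivation:
Step 0 (initial): 3 infected
Step 1: +6 new -> 9 infected
Step 2: +6 new -> 15 infected
Step 3: +4 new -> 19 infected
Step 4: +4 new -> 23 infected
Step 5: +2 new -> 25 infected
Step 6: +1 new -> 26 infected
Step 7: +0 new -> 26 infected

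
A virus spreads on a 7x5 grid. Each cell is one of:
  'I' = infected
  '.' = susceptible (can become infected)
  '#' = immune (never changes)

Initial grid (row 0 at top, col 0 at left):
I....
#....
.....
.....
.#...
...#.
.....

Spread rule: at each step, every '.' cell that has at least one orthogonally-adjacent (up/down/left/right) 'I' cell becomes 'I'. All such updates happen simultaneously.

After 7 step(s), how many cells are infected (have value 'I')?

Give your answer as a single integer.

Step 0 (initial): 1 infected
Step 1: +1 new -> 2 infected
Step 2: +2 new -> 4 infected
Step 3: +3 new -> 7 infected
Step 4: +5 new -> 12 infected
Step 5: +4 new -> 16 infected
Step 6: +4 new -> 20 infected
Step 7: +4 new -> 24 infected

Answer: 24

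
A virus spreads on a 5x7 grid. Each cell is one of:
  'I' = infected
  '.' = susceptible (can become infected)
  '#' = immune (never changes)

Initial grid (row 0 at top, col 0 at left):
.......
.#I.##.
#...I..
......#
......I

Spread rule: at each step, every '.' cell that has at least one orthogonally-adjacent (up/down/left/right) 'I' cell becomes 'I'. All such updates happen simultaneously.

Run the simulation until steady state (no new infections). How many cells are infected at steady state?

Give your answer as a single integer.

Step 0 (initial): 3 infected
Step 1: +7 new -> 10 infected
Step 2: +8 new -> 18 infected
Step 3: +6 new -> 24 infected
Step 4: +5 new -> 29 infected
Step 5: +1 new -> 30 infected
Step 6: +0 new -> 30 infected

Answer: 30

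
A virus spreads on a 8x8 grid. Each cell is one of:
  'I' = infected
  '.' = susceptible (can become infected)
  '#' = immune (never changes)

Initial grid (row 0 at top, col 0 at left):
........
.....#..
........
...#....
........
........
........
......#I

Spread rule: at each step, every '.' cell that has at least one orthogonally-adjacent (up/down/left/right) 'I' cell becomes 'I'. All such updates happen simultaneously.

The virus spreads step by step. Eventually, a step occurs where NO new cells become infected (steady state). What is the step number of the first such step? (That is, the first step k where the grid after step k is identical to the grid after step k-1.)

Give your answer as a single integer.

Answer: 15

Derivation:
Step 0 (initial): 1 infected
Step 1: +1 new -> 2 infected
Step 2: +2 new -> 4 infected
Step 3: +3 new -> 7 infected
Step 4: +5 new -> 12 infected
Step 5: +6 new -> 18 infected
Step 6: +7 new -> 25 infected
Step 7: +8 new -> 33 infected
Step 8: +6 new -> 39 infected
Step 9: +7 new -> 46 infected
Step 10: +5 new -> 51 infected
Step 11: +4 new -> 55 infected
Step 12: +3 new -> 58 infected
Step 13: +2 new -> 60 infected
Step 14: +1 new -> 61 infected
Step 15: +0 new -> 61 infected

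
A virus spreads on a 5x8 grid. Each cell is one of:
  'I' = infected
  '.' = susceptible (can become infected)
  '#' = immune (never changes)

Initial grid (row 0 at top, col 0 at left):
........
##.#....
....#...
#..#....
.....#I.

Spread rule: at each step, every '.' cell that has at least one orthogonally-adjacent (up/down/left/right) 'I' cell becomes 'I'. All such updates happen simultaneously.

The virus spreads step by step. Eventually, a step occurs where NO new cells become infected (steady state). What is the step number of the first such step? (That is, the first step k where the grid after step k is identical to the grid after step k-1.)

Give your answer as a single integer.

Step 0 (initial): 1 infected
Step 1: +2 new -> 3 infected
Step 2: +3 new -> 6 infected
Step 3: +4 new -> 10 infected
Step 4: +4 new -> 14 infected
Step 5: +4 new -> 18 infected
Step 6: +2 new -> 20 infected
Step 7: +3 new -> 23 infected
Step 8: +4 new -> 27 infected
Step 9: +4 new -> 31 infected
Step 10: +2 new -> 33 infected
Step 11: +0 new -> 33 infected

Answer: 11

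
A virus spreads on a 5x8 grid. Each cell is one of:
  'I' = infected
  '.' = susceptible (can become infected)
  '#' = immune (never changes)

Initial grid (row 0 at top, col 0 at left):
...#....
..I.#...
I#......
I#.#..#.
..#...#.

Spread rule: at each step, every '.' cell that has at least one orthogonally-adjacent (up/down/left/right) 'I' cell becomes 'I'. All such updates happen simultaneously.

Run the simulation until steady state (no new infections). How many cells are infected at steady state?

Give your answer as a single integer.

Answer: 32

Derivation:
Step 0 (initial): 3 infected
Step 1: +6 new -> 9 infected
Step 2: +5 new -> 14 infected
Step 3: +1 new -> 15 infected
Step 4: +2 new -> 17 infected
Step 5: +4 new -> 21 infected
Step 6: +5 new -> 26 infected
Step 7: +4 new -> 30 infected
Step 8: +2 new -> 32 infected
Step 9: +0 new -> 32 infected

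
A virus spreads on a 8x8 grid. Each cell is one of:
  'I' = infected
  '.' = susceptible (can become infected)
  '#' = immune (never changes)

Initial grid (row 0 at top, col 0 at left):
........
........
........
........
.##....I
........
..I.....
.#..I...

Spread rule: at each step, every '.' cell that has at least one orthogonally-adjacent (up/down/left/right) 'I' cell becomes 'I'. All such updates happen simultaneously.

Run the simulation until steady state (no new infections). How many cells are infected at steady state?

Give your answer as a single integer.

Step 0 (initial): 3 infected
Step 1: +10 new -> 13 infected
Step 2: +11 new -> 24 infected
Step 3: +10 new -> 34 infected
Step 4: +6 new -> 40 infected
Step 5: +6 new -> 46 infected
Step 6: +6 new -> 52 infected
Step 7: +5 new -> 57 infected
Step 8: +3 new -> 60 infected
Step 9: +1 new -> 61 infected
Step 10: +0 new -> 61 infected

Answer: 61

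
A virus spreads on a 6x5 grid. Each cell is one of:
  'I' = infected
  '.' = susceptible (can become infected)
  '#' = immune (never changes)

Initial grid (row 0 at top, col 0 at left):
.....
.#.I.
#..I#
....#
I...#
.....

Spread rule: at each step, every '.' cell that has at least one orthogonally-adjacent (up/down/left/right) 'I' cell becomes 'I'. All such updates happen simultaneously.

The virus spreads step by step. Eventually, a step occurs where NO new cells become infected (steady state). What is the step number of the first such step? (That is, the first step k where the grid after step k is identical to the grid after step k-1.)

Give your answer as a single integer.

Answer: 6

Derivation:
Step 0 (initial): 3 infected
Step 1: +8 new -> 11 infected
Step 2: +8 new -> 19 infected
Step 3: +3 new -> 22 infected
Step 4: +2 new -> 24 infected
Step 5: +1 new -> 25 infected
Step 6: +0 new -> 25 infected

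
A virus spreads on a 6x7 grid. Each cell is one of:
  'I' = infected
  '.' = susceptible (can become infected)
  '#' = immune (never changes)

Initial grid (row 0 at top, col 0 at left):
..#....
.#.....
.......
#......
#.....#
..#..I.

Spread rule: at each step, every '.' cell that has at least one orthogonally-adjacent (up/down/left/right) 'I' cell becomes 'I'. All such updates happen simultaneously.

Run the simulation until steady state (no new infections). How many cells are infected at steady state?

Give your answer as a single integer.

Answer: 36

Derivation:
Step 0 (initial): 1 infected
Step 1: +3 new -> 4 infected
Step 2: +3 new -> 7 infected
Step 3: +4 new -> 11 infected
Step 4: +5 new -> 16 infected
Step 5: +6 new -> 22 infected
Step 6: +6 new -> 28 infected
Step 7: +4 new -> 32 infected
Step 8: +1 new -> 33 infected
Step 9: +1 new -> 34 infected
Step 10: +1 new -> 35 infected
Step 11: +1 new -> 36 infected
Step 12: +0 new -> 36 infected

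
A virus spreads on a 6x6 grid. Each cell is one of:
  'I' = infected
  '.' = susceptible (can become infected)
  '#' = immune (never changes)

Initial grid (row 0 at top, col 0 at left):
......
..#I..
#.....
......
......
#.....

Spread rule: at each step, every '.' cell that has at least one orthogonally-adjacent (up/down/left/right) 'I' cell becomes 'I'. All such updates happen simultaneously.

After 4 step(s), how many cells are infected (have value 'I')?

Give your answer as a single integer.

Answer: 24

Derivation:
Step 0 (initial): 1 infected
Step 1: +3 new -> 4 infected
Step 2: +6 new -> 10 infected
Step 3: +7 new -> 17 infected
Step 4: +7 new -> 24 infected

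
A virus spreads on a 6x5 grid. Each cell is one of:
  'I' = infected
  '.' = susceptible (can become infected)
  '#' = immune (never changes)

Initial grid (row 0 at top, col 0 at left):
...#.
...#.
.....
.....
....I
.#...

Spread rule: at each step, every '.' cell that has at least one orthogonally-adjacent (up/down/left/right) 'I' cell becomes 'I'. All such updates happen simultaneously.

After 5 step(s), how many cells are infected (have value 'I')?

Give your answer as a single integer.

Step 0 (initial): 1 infected
Step 1: +3 new -> 4 infected
Step 2: +4 new -> 8 infected
Step 3: +5 new -> 13 infected
Step 4: +4 new -> 17 infected
Step 5: +4 new -> 21 infected

Answer: 21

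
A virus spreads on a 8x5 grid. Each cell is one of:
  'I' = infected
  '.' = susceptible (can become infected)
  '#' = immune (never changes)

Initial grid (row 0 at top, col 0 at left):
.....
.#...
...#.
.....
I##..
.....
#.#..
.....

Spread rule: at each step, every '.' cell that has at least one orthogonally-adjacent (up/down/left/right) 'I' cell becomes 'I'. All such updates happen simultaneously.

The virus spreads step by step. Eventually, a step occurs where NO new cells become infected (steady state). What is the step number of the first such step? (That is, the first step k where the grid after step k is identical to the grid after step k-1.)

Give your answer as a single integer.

Step 0 (initial): 1 infected
Step 1: +2 new -> 3 infected
Step 2: +3 new -> 6 infected
Step 3: +5 new -> 11 infected
Step 4: +5 new -> 16 infected
Step 5: +8 new -> 24 infected
Step 6: +6 new -> 30 infected
Step 7: +3 new -> 33 infected
Step 8: +1 new -> 34 infected
Step 9: +0 new -> 34 infected

Answer: 9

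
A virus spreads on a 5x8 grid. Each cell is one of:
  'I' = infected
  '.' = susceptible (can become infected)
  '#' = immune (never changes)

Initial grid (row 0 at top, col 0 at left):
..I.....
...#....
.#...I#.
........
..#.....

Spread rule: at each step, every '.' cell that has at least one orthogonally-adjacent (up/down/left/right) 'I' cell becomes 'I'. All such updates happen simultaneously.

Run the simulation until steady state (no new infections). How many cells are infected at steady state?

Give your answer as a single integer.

Step 0 (initial): 2 infected
Step 1: +6 new -> 8 infected
Step 2: +11 new -> 19 infected
Step 3: +8 new -> 27 infected
Step 4: +6 new -> 33 infected
Step 5: +2 new -> 35 infected
Step 6: +1 new -> 36 infected
Step 7: +0 new -> 36 infected

Answer: 36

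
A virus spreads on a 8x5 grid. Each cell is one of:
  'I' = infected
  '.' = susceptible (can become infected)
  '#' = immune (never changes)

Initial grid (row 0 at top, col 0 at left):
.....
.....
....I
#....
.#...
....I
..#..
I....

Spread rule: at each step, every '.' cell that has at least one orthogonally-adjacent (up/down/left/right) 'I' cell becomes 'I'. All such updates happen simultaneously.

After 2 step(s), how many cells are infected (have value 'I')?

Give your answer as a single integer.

Answer: 22

Derivation:
Step 0 (initial): 3 infected
Step 1: +8 new -> 11 infected
Step 2: +11 new -> 22 infected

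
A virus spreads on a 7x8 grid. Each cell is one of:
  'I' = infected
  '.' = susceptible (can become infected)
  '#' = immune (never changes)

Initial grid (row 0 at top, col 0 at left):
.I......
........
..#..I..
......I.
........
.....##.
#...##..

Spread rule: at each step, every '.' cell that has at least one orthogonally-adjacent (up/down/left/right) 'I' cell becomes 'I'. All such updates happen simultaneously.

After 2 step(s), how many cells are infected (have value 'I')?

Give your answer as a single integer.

Answer: 24

Derivation:
Step 0 (initial): 3 infected
Step 1: +9 new -> 12 infected
Step 2: +12 new -> 24 infected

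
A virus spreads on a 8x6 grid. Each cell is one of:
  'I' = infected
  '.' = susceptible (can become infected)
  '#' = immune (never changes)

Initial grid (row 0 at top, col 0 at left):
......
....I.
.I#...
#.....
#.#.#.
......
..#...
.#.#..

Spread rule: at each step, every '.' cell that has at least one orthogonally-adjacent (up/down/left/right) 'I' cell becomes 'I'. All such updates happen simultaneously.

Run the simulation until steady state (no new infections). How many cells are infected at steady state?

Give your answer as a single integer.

Step 0 (initial): 2 infected
Step 1: +7 new -> 9 infected
Step 2: +10 new -> 19 infected
Step 3: +5 new -> 24 infected
Step 4: +5 new -> 29 infected
Step 5: +3 new -> 32 infected
Step 6: +4 new -> 36 infected
Step 7: +2 new -> 38 infected
Step 8: +1 new -> 39 infected
Step 9: +0 new -> 39 infected

Answer: 39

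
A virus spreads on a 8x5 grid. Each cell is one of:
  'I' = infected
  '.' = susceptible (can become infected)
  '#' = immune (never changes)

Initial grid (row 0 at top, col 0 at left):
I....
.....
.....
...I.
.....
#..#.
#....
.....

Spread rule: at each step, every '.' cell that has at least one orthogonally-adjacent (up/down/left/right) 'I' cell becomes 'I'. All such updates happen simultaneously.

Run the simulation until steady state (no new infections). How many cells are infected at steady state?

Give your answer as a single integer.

Step 0 (initial): 2 infected
Step 1: +6 new -> 8 infected
Step 2: +9 new -> 17 infected
Step 3: +8 new -> 25 infected
Step 4: +5 new -> 30 infected
Step 5: +4 new -> 34 infected
Step 6: +2 new -> 36 infected
Step 7: +1 new -> 37 infected
Step 8: +0 new -> 37 infected

Answer: 37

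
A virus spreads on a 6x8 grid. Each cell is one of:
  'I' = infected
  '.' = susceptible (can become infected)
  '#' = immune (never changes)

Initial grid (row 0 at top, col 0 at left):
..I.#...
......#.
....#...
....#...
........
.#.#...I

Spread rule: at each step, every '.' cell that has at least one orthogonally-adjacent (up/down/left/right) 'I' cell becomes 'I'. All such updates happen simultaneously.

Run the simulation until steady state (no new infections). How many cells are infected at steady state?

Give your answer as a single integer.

Step 0 (initial): 2 infected
Step 1: +5 new -> 7 infected
Step 2: +7 new -> 14 infected
Step 3: +9 new -> 23 infected
Step 4: +9 new -> 32 infected
Step 5: +7 new -> 39 infected
Step 6: +2 new -> 41 infected
Step 7: +1 new -> 42 infected
Step 8: +0 new -> 42 infected

Answer: 42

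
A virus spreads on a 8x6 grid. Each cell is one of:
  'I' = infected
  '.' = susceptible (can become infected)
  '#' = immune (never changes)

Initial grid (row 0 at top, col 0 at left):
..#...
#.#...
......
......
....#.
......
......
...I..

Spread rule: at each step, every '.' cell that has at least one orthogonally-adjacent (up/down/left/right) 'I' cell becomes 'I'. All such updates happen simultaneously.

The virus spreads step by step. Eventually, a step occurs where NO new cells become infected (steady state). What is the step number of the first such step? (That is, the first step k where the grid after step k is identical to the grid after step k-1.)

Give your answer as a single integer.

Step 0 (initial): 1 infected
Step 1: +3 new -> 4 infected
Step 2: +5 new -> 9 infected
Step 3: +6 new -> 15 infected
Step 4: +5 new -> 20 infected
Step 5: +6 new -> 26 infected
Step 6: +6 new -> 32 infected
Step 7: +5 new -> 37 infected
Step 8: +4 new -> 41 infected
Step 9: +2 new -> 43 infected
Step 10: +1 new -> 44 infected
Step 11: +0 new -> 44 infected

Answer: 11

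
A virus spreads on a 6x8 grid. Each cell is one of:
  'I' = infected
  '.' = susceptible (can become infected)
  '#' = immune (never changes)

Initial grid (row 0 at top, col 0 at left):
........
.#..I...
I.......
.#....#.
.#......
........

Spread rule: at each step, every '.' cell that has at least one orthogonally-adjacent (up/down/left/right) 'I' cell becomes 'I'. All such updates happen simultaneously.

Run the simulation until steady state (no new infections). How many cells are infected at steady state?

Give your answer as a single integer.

Answer: 44

Derivation:
Step 0 (initial): 2 infected
Step 1: +7 new -> 9 infected
Step 2: +10 new -> 19 infected
Step 3: +10 new -> 29 infected
Step 4: +7 new -> 36 infected
Step 5: +5 new -> 41 infected
Step 6: +2 new -> 43 infected
Step 7: +1 new -> 44 infected
Step 8: +0 new -> 44 infected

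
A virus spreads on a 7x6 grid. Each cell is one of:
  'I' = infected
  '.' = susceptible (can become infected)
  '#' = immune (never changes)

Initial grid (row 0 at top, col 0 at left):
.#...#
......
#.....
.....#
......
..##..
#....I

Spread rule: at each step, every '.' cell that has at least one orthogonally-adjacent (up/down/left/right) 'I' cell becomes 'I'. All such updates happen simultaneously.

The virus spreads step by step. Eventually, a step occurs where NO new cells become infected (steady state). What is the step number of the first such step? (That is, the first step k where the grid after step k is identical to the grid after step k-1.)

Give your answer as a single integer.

Answer: 12

Derivation:
Step 0 (initial): 1 infected
Step 1: +2 new -> 3 infected
Step 2: +3 new -> 6 infected
Step 3: +2 new -> 8 infected
Step 4: +3 new -> 11 infected
Step 5: +4 new -> 15 infected
Step 6: +6 new -> 21 infected
Step 7: +6 new -> 27 infected
Step 8: +4 new -> 31 infected
Step 9: +2 new -> 33 infected
Step 10: +1 new -> 34 infected
Step 11: +1 new -> 35 infected
Step 12: +0 new -> 35 infected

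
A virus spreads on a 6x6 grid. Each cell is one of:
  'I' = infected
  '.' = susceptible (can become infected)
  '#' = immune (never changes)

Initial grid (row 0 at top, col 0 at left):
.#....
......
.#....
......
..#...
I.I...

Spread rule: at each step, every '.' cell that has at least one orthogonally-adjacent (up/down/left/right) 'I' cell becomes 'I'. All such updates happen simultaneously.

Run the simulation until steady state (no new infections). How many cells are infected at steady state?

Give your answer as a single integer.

Answer: 33

Derivation:
Step 0 (initial): 2 infected
Step 1: +3 new -> 5 infected
Step 2: +4 new -> 9 infected
Step 3: +5 new -> 14 infected
Step 4: +5 new -> 19 infected
Step 5: +6 new -> 25 infected
Step 6: +4 new -> 29 infected
Step 7: +3 new -> 32 infected
Step 8: +1 new -> 33 infected
Step 9: +0 new -> 33 infected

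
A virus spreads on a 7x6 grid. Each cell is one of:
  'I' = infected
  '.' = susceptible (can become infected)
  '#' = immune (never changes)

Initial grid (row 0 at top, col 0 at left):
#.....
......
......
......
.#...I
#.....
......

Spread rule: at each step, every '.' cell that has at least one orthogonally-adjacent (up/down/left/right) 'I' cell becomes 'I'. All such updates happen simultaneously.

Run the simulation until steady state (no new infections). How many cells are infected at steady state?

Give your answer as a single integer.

Answer: 39

Derivation:
Step 0 (initial): 1 infected
Step 1: +3 new -> 4 infected
Step 2: +5 new -> 9 infected
Step 3: +6 new -> 15 infected
Step 4: +6 new -> 21 infected
Step 5: +6 new -> 27 infected
Step 6: +5 new -> 32 infected
Step 7: +5 new -> 37 infected
Step 8: +2 new -> 39 infected
Step 9: +0 new -> 39 infected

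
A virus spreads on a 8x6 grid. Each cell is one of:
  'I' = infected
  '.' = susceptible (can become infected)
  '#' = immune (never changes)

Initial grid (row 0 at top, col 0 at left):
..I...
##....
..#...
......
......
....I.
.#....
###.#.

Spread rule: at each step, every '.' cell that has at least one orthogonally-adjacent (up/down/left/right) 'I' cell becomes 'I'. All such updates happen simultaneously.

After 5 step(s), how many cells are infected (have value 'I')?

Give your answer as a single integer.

Step 0 (initial): 2 infected
Step 1: +7 new -> 9 infected
Step 2: +9 new -> 18 infected
Step 3: +11 new -> 29 infected
Step 4: +5 new -> 34 infected
Step 5: +3 new -> 37 infected

Answer: 37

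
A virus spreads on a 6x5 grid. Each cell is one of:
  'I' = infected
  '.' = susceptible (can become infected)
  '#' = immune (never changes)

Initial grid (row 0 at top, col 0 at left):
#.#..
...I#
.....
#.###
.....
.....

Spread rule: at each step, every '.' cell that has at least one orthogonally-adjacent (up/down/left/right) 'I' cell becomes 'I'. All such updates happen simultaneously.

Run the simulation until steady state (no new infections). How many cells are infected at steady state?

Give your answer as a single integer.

Answer: 23

Derivation:
Step 0 (initial): 1 infected
Step 1: +3 new -> 4 infected
Step 2: +4 new -> 8 infected
Step 3: +3 new -> 11 infected
Step 4: +2 new -> 13 infected
Step 5: +1 new -> 14 infected
Step 6: +3 new -> 17 infected
Step 7: +3 new -> 20 infected
Step 8: +2 new -> 22 infected
Step 9: +1 new -> 23 infected
Step 10: +0 new -> 23 infected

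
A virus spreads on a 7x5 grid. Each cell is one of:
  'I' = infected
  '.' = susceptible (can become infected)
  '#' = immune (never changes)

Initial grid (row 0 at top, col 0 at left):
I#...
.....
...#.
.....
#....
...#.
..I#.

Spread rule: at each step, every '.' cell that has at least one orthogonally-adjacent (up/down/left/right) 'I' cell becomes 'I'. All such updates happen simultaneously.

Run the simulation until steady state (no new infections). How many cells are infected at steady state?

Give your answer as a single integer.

Answer: 30

Derivation:
Step 0 (initial): 2 infected
Step 1: +3 new -> 5 infected
Step 2: +5 new -> 10 infected
Step 3: +7 new -> 17 infected
Step 4: +6 new -> 23 infected
Step 5: +4 new -> 27 infected
Step 6: +3 new -> 30 infected
Step 7: +0 new -> 30 infected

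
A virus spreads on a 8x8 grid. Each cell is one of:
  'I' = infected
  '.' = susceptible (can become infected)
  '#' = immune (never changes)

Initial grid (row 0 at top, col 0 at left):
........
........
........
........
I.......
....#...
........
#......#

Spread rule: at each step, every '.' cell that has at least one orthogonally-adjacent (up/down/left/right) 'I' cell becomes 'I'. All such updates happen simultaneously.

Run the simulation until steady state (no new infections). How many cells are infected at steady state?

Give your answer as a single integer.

Step 0 (initial): 1 infected
Step 1: +3 new -> 4 infected
Step 2: +5 new -> 9 infected
Step 3: +6 new -> 15 infected
Step 4: +8 new -> 23 infected
Step 5: +7 new -> 30 infected
Step 6: +8 new -> 38 infected
Step 7: +8 new -> 46 infected
Step 8: +7 new -> 53 infected
Step 9: +5 new -> 58 infected
Step 10: +2 new -> 60 infected
Step 11: +1 new -> 61 infected
Step 12: +0 new -> 61 infected

Answer: 61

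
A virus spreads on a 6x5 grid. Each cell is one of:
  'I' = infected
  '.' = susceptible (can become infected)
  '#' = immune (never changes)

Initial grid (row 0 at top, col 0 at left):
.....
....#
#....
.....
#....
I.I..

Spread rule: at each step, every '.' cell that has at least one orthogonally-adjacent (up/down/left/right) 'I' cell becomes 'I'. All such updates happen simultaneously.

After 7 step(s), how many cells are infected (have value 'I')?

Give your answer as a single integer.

Answer: 27

Derivation:
Step 0 (initial): 2 infected
Step 1: +3 new -> 5 infected
Step 2: +4 new -> 9 infected
Step 3: +4 new -> 13 infected
Step 4: +5 new -> 18 infected
Step 5: +4 new -> 22 infected
Step 6: +3 new -> 25 infected
Step 7: +2 new -> 27 infected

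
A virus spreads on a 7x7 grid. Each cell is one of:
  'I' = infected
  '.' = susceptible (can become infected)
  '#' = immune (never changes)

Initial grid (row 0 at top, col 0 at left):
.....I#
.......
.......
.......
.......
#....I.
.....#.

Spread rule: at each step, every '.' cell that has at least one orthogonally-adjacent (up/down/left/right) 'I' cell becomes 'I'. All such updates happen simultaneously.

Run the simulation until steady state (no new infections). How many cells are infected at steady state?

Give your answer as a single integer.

Step 0 (initial): 2 infected
Step 1: +5 new -> 7 infected
Step 2: +10 new -> 17 infected
Step 3: +9 new -> 26 infected
Step 4: +7 new -> 33 infected
Step 5: +6 new -> 39 infected
Step 6: +5 new -> 44 infected
Step 7: +2 new -> 46 infected
Step 8: +0 new -> 46 infected

Answer: 46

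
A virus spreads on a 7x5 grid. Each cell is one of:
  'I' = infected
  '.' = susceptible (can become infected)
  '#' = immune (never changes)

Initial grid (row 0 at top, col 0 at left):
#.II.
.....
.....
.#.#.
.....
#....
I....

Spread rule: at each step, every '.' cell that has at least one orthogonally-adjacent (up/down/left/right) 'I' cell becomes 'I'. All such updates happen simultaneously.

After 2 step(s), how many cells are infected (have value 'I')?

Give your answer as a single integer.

Step 0 (initial): 3 infected
Step 1: +5 new -> 8 infected
Step 2: +6 new -> 14 infected

Answer: 14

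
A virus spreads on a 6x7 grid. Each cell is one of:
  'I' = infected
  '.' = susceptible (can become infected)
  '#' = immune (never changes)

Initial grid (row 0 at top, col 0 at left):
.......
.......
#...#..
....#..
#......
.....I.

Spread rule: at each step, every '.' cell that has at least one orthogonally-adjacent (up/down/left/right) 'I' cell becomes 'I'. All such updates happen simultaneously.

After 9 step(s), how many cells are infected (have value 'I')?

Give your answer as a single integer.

Step 0 (initial): 1 infected
Step 1: +3 new -> 4 infected
Step 2: +4 new -> 8 infected
Step 3: +4 new -> 12 infected
Step 4: +5 new -> 17 infected
Step 5: +7 new -> 24 infected
Step 6: +5 new -> 29 infected
Step 7: +4 new -> 33 infected
Step 8: +2 new -> 35 infected
Step 9: +2 new -> 37 infected

Answer: 37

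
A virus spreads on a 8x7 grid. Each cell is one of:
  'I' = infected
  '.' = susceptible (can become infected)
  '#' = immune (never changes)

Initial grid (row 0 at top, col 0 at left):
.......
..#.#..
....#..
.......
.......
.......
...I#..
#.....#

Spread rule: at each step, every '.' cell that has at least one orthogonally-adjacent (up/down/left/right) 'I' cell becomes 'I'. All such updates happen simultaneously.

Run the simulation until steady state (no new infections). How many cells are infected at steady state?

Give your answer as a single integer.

Answer: 50

Derivation:
Step 0 (initial): 1 infected
Step 1: +3 new -> 4 infected
Step 2: +6 new -> 10 infected
Step 3: +8 new -> 18 infected
Step 4: +8 new -> 26 infected
Step 5: +7 new -> 33 infected
Step 6: +5 new -> 38 infected
Step 7: +6 new -> 44 infected
Step 8: +4 new -> 48 infected
Step 9: +2 new -> 50 infected
Step 10: +0 new -> 50 infected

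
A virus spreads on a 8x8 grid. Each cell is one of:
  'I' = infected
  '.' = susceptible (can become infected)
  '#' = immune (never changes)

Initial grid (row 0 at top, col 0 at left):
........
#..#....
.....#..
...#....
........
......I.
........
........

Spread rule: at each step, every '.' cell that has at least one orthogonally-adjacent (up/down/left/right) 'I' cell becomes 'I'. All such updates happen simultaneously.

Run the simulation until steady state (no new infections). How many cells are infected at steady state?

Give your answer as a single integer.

Step 0 (initial): 1 infected
Step 1: +4 new -> 5 infected
Step 2: +7 new -> 12 infected
Step 3: +8 new -> 20 infected
Step 4: +7 new -> 27 infected
Step 5: +8 new -> 35 infected
Step 6: +9 new -> 44 infected
Step 7: +6 new -> 50 infected
Step 8: +5 new -> 55 infected
Step 9: +3 new -> 58 infected
Step 10: +1 new -> 59 infected
Step 11: +1 new -> 60 infected
Step 12: +0 new -> 60 infected

Answer: 60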